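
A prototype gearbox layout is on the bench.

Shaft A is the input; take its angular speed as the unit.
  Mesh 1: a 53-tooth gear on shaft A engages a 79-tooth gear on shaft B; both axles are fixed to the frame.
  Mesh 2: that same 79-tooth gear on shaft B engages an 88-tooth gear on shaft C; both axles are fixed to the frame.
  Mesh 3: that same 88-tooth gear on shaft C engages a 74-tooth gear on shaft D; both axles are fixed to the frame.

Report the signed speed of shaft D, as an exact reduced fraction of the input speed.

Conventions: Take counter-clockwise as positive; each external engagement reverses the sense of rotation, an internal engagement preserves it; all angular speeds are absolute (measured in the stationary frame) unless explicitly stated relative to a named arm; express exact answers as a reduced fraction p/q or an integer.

3-mesh fixed-axis compound train (all bearings frame-fixed)
mesh 1 [53T→79T]: |ω|/ω_in = 1×53/79 = 53/79, sense flips to −
mesh 2 [79T→88T]: |ω|/ω_in = (53/79)×79/88 = 53/88, sense flips to +
mesh 3 [88T→74T]: |ω|/ω_in = (53/88)×88/74 = 53/74, sense flips to −
signed output speed (× input speed) = -53/74

-53/74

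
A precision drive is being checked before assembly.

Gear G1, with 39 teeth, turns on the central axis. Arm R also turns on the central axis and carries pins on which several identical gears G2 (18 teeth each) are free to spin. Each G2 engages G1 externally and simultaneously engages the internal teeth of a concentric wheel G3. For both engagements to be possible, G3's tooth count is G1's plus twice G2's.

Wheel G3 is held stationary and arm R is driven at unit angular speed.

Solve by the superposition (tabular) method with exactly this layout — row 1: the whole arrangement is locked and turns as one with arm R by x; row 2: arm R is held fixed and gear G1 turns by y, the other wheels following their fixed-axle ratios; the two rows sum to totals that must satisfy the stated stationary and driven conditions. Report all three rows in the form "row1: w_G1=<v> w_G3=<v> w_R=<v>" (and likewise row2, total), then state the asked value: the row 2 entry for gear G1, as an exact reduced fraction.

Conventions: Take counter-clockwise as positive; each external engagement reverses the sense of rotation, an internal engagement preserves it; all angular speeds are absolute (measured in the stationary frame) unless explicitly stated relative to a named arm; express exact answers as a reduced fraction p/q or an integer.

row1: w_G1=1 w_G3=1 w_R=1
row2: w_G1=25/13 w_G3=-1 w_R=0
total: w_G1=38/13 w_G3=0 w_R=1
asked value: 25/13

topology: planetary set — G1 39T / G2 18T / G3 75T, arm = carrier (Willis)
row 1 — lock + rotate with arm: ω_sun = ω_ring = ω_arm = x
superposition row 2 [arm held]: sun y, ring −(39/75)·y, arm 0
boundary: total ω_ring = x − (39/75)·y = 0 and total ω_arm = x = 1  ⇒  y = 25/13, x = 1
row 2 ring = −(39/75)·25/13 = -1
totals (row 1 + row 2): sun 1 + 25/13 = 38/13, ring 1 + (-1) = 0, arm 1 + 0 = 1
asked cell (row2, sun) = 25/13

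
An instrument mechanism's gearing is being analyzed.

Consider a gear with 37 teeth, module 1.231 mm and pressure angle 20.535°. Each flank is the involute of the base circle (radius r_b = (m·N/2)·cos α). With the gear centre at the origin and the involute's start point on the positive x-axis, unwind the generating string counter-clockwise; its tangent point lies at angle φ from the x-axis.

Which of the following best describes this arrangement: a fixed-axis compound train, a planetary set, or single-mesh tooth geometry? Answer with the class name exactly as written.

topology: single-mesh involute geometry — m = 1.231, N = 37
classification: single-mesh tooth geometry

single-mesh tooth geometry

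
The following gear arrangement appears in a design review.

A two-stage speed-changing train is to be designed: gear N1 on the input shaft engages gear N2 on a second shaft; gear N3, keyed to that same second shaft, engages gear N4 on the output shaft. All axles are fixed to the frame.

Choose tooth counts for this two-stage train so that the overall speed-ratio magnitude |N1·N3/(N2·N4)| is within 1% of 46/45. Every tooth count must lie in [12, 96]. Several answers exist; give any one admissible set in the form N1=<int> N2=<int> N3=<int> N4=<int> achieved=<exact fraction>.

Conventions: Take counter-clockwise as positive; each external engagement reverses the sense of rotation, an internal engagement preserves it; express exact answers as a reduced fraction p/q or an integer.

N1=12 N2=15 N3=23 N4=18 achieved=46/45

design class (target 46/45): fixed-axis compound train
target = 46/45 in lowest terms: an exact hit needs N1·N3 = k·46 and N2·N4 = k·45 for one integer k, every count in [12, 96]; additionally prefer no 1:1 stage (N1 ≠ N2, N3 ≠ N4)
k = 1…5: no 1:1-free in-range split of k·46 and k·45 into factor pairs; take k = 6
k = 6: N1·N3 = 276 = 12·23, N2·N4 = 270 = 15·18
achieved = 12·23/(15·18) = 46/45; |achieved − target| = 0 ≤ 23/2250 ✓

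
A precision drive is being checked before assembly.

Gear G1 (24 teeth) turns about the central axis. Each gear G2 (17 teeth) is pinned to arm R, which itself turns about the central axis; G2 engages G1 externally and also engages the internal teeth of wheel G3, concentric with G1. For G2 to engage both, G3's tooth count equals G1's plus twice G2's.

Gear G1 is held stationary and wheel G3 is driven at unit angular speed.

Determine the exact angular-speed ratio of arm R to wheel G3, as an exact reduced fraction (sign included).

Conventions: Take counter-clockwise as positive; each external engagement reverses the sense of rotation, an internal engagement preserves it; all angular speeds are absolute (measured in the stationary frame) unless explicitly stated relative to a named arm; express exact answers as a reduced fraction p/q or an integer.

29/41

class = planetary set [G3 = 24+2·17 = 58; Willis about the carrier]
ring teeth: 24 + 2·17 = 58
24(ω_sun−ω_arm) = −58(ω_ring−ω_arm),  ω_sun = 0, ω_ring = 1
24(0−ω_arm) = −58(1−ω_arm)  ⇒  82·ω_arm = 58  ⇒  ω_arm = 29/41
ω_out/ω_in = 29/41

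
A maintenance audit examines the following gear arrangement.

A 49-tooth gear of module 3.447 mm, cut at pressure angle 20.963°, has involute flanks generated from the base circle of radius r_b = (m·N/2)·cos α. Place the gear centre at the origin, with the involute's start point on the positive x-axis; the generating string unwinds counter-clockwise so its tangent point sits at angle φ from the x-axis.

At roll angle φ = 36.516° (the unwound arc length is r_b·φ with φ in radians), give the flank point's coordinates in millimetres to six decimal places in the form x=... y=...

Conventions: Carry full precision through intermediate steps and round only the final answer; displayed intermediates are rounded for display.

x=93.287894 y=6.532557

recognized (one wheel, involute flank): single-mesh tooth geometry, m = 3.447, N = 49
pitch radius r_p = m·N/2 = 3.447·49/2 = 84.451500
base radius r_b = r_p·cos α = 84.451500·cos 20.963° = 78.861795
roll angle φ = 36.516° = 0.63732443 rad
x = r_b·(cos φ + φ·sin φ) = 93.287894
y = r_b·(sin φ − φ·cos φ) = 6.532557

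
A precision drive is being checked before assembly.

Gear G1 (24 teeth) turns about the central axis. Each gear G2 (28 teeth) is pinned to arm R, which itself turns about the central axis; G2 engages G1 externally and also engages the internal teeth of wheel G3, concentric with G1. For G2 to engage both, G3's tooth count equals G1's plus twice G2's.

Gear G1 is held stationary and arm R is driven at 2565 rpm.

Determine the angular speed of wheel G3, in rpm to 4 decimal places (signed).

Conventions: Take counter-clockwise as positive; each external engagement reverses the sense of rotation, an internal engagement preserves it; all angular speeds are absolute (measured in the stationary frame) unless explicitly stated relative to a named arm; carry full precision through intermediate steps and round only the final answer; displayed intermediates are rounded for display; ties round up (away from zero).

+3334.5000 rpm

recognized (axles ride arm R): planetary set, 24/28/80 teeth
normalise by the input: solve with ω_arm = 1, then scale by 2565 rpm
ring teeth: 24 + 2·28 = 80
24(ω_sun−ω_arm) = −80(ω_ring−ω_arm),  ω_sun = 0, ω_arm = 1
ω_ring = 1 − (24/80)(0−1) = 13/10
scale: ω_ring = 13/10 × 2565 rpm = +3334.5000 rpm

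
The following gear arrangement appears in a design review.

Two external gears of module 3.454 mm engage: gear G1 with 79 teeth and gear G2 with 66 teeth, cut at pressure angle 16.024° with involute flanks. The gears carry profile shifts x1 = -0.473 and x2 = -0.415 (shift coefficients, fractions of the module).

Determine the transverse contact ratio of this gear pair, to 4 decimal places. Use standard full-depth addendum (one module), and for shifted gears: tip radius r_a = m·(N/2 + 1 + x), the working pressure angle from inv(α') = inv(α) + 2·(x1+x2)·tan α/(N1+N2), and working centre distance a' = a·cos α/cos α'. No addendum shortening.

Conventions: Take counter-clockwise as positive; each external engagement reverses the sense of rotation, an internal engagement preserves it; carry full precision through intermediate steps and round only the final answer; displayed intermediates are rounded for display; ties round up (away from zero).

2.5131

single-mesh involute tooth geometry (79T engaging 66T at module 3.454)
base radii: r_b1 = 131.132053, r_b2 = 109.553361
tip radii: r_a1 = 138.253258, r_a2 = 116.002590
inv(α') = inv(16.024°) + 2·(-0.473-0.415)·tan α/(79+66) = 0.00400951  ⇒  α' = 13.03657°
a' = a·cos α / cos α' = 250.4150·cos 16.024°/cos 13.03657° = 247.052889
action lengths: √(r_a1²−r_b1²) = 43.798950, √(r_a2²−r_b2²) = 38.140032
base pitch p_b = π·m·cos α = 10.429456
CR = (43.798950 + 38.140032 − 247.052889·sin 13.03657°)/10.429456 = 2.513125
contact ratio ≈ 2.5131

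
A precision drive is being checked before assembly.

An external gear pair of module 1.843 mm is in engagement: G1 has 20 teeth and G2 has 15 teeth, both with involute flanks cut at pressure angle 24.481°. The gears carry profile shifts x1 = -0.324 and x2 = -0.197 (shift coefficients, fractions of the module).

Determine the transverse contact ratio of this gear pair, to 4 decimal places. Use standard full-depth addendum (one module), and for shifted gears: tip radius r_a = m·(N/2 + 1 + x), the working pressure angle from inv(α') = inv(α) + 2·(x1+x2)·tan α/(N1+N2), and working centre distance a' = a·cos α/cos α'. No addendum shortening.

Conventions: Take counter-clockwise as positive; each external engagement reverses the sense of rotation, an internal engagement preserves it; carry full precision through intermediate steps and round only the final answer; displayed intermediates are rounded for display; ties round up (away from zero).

single-mesh involute tooth geometry (20T engaging 15T at module 1.843)
base radii: r_b1 = 16.773120, r_b2 = 12.579840
tip radii: r_a1 = 19.675868, r_a2 = 15.302429
inv(α') = inv(24.481°) + 2·(-0.324-0.197)·tan α/(20+15) = 0.01449608  ⇒  α' = 19.82169°
a' = a·cos α / cos α' = 32.2525·cos 24.481°/cos 19.82169° = 31.201575
action lengths: √(r_a1²−r_b1²) = 10.286021, √(r_a2²−r_b2²) = 8.712747
base pitch p_b = π·m·cos α = 5.269431
CR = (10.286021 + 8.712747 − 31.201575·sin 19.82169°)/5.269431 = 1.597611
contact ratio ≈ 1.5976

1.5976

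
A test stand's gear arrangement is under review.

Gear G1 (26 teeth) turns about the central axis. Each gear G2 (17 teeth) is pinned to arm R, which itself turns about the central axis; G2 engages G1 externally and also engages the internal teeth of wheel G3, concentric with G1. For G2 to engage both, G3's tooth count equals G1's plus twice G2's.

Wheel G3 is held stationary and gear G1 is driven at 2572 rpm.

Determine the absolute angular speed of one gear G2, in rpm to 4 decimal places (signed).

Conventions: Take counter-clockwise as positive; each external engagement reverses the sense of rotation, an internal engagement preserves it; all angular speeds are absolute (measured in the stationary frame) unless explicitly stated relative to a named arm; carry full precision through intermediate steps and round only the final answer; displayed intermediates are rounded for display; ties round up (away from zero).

-1966.8235 rpm

class = planetary set [G3 = 26+2·17 = 60; Willis about the carrier]
normalise by the input: solve with ω_sun = 1, then scale by 2572 rpm
ring teeth: 26 + 2·17 = 60
26(ω_sun−ω_arm) = −60(ω_ring−ω_arm),  ω_ring = 0, ω_sun = 1
26(1−ω_arm) = −60(0−ω_arm)  ⇒  86·ω_arm = 26  ⇒  ω_arm = 13/43
sun–planet mesh: 26·(1−13/43) = −17·(ω_p−ω_arm)  ⇒  ω_p−ω_arm = -780/731
ω_p = 13/43 − 780/731 = -13/17
scale: ω_p = -13/17 × 2572 rpm = -1966.8235 rpm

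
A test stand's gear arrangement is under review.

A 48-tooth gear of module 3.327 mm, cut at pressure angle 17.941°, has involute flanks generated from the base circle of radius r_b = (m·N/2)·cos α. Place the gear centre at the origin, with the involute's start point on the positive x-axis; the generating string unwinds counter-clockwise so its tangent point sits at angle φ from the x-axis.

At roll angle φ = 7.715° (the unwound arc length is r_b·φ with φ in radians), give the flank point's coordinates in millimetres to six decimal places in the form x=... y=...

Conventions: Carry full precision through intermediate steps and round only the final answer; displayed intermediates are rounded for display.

x=76.650882 y=0.061709

recognized (one wheel, involute flank): single-mesh tooth geometry, m = 3.327, N = 48
pitch radius r_p = m·N/2 = 3.327·48/2 = 79.848000
base radius r_b = r_p·cos α = 79.848000·cos 17.941° = 75.965329
roll angle φ = 7.715° = 0.13465215 rad
x = r_b·(cos φ + φ·sin φ) = 76.650882
y = r_b·(sin φ − φ·cos φ) = 0.061709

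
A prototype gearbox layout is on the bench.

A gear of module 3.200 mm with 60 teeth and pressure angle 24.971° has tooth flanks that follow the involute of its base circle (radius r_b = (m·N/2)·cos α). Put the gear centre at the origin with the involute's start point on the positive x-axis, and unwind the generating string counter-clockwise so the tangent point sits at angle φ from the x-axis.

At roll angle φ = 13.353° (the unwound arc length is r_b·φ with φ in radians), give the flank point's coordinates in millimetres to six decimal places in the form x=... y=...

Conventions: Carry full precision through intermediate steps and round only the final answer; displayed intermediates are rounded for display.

single-mesh involute tooth geometry (60T wheel at module 3.200)
pitch radius r_p = m·N/2 = 3.200·60/2 = 96.000000
base radius r_b = r_p·cos α = 96.000000·cos 24.971° = 87.026071
roll angle φ = 13.353° = 0.23305382 rad
x = r_b·(cos φ + φ·sin φ) = 89.357448
y = r_b·(sin φ − φ·cos φ) = 0.365204

x=89.357448 y=0.365204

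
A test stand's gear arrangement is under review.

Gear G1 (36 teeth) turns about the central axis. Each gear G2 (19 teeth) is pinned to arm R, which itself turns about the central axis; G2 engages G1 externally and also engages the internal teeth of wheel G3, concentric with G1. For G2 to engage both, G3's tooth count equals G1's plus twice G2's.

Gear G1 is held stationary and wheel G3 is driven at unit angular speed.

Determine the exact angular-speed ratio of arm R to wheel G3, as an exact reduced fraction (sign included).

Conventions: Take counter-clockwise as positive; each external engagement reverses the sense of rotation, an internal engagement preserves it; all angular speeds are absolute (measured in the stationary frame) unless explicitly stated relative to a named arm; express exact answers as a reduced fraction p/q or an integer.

planetary set (36T centre, 19T on arm, 74T internal) — Willis relation
ring teeth: 36 + 2·19 = 74
36(ω_sun−ω_arm) = −74(ω_ring−ω_arm),  ω_sun = 0, ω_ring = 1
36(0−ω_arm) = −74(1−ω_arm)  ⇒  110·ω_arm = 74  ⇒  ω_arm = 37/55
ω_out/ω_in = 37/55

37/55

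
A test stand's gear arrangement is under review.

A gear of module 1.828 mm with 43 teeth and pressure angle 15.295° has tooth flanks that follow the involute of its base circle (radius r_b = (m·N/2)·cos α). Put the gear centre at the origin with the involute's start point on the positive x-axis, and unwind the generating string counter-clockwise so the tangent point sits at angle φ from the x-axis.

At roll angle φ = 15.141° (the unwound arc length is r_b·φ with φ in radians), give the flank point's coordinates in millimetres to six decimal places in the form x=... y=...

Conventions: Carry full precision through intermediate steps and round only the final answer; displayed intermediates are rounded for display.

x=39.210613 y=0.231575

single-mesh involute tooth geometry (43T wheel at module 1.828)
pitch radius r_p = m·N/2 = 1.828·43/2 = 39.302000
base radius r_b = r_p·cos α = 39.302000·cos 15.295° = 37.909941
roll angle φ = 15.141° = 0.26426030 rad
x = r_b·(cos φ + φ·sin φ) = 39.210613
y = r_b·(sin φ − φ·cos φ) = 0.231575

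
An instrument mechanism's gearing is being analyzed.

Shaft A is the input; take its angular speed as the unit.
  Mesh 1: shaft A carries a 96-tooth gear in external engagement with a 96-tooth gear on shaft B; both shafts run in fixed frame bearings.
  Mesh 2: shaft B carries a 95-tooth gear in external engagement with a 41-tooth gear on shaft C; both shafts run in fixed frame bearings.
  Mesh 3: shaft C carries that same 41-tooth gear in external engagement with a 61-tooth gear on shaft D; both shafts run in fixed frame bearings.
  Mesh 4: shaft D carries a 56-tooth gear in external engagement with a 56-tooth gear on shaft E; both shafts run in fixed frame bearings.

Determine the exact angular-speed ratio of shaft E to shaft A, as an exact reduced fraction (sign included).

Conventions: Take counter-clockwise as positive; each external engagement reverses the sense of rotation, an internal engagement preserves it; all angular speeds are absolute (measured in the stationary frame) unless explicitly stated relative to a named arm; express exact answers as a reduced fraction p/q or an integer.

class = fixed-axis compound train [4 meshes; 4 ratios multiply, 4 sense flips]
mesh 1 [96T→96T]: running ratio 1, sense −
mesh 2 [95T→41T]: running ratio 95/41, sense +
mesh 3 [41T→61T]: running ratio 95/61, sense −
mesh 4 [56T→56T]: running ratio 95/61, sense +
ω_out/ω_in = 95/61

95/61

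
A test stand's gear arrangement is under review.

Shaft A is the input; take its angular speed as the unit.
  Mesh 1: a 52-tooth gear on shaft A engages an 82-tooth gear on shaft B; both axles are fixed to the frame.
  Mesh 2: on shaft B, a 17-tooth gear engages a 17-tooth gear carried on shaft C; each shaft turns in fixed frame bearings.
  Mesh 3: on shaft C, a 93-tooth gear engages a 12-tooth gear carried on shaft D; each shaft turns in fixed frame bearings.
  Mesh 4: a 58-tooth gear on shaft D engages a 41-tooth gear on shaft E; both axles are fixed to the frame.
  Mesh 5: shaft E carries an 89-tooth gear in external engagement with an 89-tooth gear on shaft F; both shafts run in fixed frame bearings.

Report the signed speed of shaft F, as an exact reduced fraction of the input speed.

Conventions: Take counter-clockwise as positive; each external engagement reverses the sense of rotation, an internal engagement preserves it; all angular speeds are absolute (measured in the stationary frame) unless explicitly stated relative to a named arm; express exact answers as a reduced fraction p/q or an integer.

5-mesh fixed-axis compound train (all bearings frame-fixed)
mesh 1 [52T→82T]: |ω|/ω_in = 1×52/82 = 26/41, sense flips to −
mesh 2 [17T→17T]: |ω|/ω_in = (26/41)×17/17 = 26/41, sense flips to +
mesh 3 [93T→12T]: |ω|/ω_in = (26/41)×93/12 = 403/82, sense flips to −
mesh 4 [58T→41T]: |ω|/ω_in = (403/82)×58/41 = 11687/1681, sense flips to +
mesh 5 [89T→89T]: |ω|/ω_in = (11687/1681)×89/89 = 11687/1681, sense flips to −
signed output speed (× input speed) = -11687/1681

-11687/1681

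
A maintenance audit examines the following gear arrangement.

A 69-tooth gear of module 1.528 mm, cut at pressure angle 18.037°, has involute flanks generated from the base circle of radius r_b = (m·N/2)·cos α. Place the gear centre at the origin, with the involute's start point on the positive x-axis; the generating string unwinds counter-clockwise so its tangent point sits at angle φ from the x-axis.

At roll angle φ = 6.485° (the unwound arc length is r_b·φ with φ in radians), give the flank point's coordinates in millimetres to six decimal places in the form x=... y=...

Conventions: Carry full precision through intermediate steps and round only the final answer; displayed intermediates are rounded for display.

x=50.445409 y=0.024196

recognized (one wheel, involute flank): single-mesh tooth geometry, m = 1.528, N = 69
pitch radius r_p = m·N/2 = 1.528·69/2 = 52.716000
base radius r_b = r_p·cos α = 52.716000·cos 18.037° = 50.125365
roll angle φ = 6.485° = 0.11318460 rad
x = r_b·(cos φ + φ·sin φ) = 50.445409
y = r_b·(sin φ − φ·cos φ) = 0.024196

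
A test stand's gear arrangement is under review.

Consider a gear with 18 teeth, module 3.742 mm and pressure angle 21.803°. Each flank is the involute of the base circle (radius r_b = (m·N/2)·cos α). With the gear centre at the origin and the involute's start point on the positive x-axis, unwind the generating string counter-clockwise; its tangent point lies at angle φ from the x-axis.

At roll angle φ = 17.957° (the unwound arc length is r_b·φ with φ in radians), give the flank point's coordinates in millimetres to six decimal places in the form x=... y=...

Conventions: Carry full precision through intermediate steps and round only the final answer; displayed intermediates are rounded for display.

x=32.767079 y=0.317726

single-mesh involute tooth geometry (18T wheel at module 3.742)
pitch radius r_p = m·N/2 = 3.742·18/2 = 33.678000
base radius r_b = r_p·cos α = 33.678000·cos 21.803° = 31.268891
roll angle φ = 17.957° = 0.31340877 rad
x = r_b·(cos φ + φ·sin φ) = 32.767079
y = r_b·(sin φ − φ·cos φ) = 0.317726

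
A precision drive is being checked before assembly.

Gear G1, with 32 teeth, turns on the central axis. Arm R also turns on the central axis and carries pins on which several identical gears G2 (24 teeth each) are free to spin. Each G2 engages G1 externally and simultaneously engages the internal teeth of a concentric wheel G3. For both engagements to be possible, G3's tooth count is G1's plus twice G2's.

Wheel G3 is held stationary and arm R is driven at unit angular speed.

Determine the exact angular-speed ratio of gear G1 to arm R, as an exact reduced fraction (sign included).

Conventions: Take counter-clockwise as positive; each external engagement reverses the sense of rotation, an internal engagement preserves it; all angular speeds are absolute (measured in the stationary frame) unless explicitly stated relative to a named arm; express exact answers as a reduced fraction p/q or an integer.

7/2

planetary set (32T centre, 24T on arm, 80T internal) — Willis relation
ring teeth: 32 + 2·24 = 80
32(ω_sun−ω_arm) = −80(ω_ring−ω_arm),  ω_ring = 0, ω_arm = 1
ω_sun = 1 − (80/32)(0−1) = 7/2
ω_out/ω_in = 7/2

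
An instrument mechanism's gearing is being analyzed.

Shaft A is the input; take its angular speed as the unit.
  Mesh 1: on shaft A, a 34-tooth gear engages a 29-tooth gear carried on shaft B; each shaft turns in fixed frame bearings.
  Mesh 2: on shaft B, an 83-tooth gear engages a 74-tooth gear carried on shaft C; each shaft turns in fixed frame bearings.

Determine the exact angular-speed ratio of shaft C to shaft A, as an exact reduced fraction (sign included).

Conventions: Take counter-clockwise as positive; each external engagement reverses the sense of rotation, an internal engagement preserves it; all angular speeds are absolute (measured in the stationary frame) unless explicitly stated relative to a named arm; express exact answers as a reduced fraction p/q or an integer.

1411/1073

class = fixed-axis compound train [2 meshes; 2 ratios multiply, 2 sense flips]
mesh 1 [34T→29T]: running ratio 34/29, sense −
mesh 2 [83T→74T]: running ratio 1411/1073, sense +
ω_out/ω_in = 1411/1073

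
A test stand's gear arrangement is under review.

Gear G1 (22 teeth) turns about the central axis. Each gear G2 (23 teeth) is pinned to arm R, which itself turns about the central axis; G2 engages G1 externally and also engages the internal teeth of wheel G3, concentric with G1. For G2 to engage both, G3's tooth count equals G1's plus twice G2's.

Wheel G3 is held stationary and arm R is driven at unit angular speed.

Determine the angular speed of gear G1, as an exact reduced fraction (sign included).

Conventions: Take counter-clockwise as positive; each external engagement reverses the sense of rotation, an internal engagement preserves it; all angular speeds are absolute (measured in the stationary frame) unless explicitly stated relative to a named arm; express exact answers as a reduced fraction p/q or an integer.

recognized (axles ride arm R): planetary set, 22/23/68 teeth
ring teeth: 22 + 2·23 = 68
22(ω_sun−ω_arm) = −68(ω_ring−ω_arm),  ω_ring = 0, ω_arm = 1
ω_sun = 1 − (68/22)(0−1) = 45/11
exact speed ratio = 45/11

45/11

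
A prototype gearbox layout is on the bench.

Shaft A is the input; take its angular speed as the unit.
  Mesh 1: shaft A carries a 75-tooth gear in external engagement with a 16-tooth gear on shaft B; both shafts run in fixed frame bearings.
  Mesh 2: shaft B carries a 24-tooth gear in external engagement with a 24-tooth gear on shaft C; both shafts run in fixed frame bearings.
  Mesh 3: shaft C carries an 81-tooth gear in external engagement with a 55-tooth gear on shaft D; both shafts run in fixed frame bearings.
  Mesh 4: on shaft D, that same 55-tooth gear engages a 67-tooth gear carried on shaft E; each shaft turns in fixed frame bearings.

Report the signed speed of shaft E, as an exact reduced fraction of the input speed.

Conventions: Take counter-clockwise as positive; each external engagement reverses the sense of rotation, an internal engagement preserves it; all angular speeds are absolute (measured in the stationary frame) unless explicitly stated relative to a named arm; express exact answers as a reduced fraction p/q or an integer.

6075/1072

4-mesh fixed-axis compound train (all bearings frame-fixed)
mesh 1 [75T→16T]: |ω|/ω_in = 1×75/16 = 75/16, sense flips to −
mesh 2 [24T→24T]: |ω|/ω_in = (75/16)×24/24 = 75/16, sense flips to +
mesh 3 [81T→55T]: |ω|/ω_in = (75/16)×81/55 = 1215/176, sense flips to −
mesh 4 [55T→67T]: |ω|/ω_in = (1215/176)×55/67 = 6075/1072, sense flips to +
signed output speed (× input speed) = 6075/1072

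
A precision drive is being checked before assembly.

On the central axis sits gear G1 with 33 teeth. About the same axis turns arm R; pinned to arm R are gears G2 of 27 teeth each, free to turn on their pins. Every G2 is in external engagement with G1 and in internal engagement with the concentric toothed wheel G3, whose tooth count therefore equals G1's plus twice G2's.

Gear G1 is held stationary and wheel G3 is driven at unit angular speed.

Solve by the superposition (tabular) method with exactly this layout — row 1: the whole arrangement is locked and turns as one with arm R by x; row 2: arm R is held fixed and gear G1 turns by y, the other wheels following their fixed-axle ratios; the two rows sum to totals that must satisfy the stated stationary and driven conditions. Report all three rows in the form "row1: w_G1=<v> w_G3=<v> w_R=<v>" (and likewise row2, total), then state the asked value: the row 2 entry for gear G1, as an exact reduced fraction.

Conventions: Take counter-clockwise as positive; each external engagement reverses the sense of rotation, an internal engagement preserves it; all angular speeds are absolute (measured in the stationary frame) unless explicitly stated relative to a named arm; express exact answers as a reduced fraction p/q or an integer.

recognized (axles ride arm R): planetary set, 33/27/87 teeth
row 1: whole set turns with the arm by x
row 2: sun turns y, ring = −(33/87)·y, arm 0
boundary: total ω_sun = x + y = 0 and total ω_ring = x − (33/87)·y = 1  ⇒  y = -29/40, x = 29/40
row 2 ring = −(33/87)·(-29/40) = 11/40
totals (row 1 + row 2): sun 29/40 + (-29/40) = 0, ring 29/40 + 11/40 = 1, arm 29/40 + 0 = 29/40
asked cell (row2, sun) = -29/40

row1: w_G1=29/40 w_G3=29/40 w_R=29/40
row2: w_G1=-29/40 w_G3=11/40 w_R=0
total: w_G1=0 w_G3=1 w_R=29/40
asked value: -29/40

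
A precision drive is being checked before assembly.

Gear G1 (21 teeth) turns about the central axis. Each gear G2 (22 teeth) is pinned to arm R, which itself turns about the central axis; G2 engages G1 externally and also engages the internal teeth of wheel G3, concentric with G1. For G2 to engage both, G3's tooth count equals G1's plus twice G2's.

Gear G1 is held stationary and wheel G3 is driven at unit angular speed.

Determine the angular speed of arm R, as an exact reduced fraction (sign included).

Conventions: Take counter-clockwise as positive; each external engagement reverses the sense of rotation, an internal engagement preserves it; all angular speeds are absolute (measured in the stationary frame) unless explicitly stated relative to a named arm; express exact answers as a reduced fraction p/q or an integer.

topology: planetary set — G1 21T / G2 22T / G3 65T, arm = carrier (Willis)
ring teeth: 21 + 2·22 = 65
21(ω_sun−ω_arm) = −65(ω_ring−ω_arm),  ω_sun = 0, ω_ring = 1
21(0−ω_arm) = −65(1−ω_arm)  ⇒  86·ω_arm = 65  ⇒  ω_arm = 65/86
exact speed ratio = 65/86

65/86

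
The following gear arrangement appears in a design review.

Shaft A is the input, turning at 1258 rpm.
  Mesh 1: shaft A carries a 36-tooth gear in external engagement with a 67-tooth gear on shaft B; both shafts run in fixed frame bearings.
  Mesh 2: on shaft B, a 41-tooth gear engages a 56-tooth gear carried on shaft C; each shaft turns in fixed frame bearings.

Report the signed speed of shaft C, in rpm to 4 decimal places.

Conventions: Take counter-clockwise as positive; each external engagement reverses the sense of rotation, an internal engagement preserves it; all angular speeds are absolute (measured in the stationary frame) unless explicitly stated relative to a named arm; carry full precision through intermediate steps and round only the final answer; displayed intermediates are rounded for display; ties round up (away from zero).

+494.8849 rpm

recognized (3 fixed axles, 2 meshes): fixed-axis compound train
mesh 1 [36T→67T]: ω = 1258.0000×36/67 = 675.9403 rpm, sense flips to −
mesh 2 [41T→56T]: ω = 675.9403×41/56 = 494.8849 rpm, sense flips to +
signed output speed = +494.8849 rpm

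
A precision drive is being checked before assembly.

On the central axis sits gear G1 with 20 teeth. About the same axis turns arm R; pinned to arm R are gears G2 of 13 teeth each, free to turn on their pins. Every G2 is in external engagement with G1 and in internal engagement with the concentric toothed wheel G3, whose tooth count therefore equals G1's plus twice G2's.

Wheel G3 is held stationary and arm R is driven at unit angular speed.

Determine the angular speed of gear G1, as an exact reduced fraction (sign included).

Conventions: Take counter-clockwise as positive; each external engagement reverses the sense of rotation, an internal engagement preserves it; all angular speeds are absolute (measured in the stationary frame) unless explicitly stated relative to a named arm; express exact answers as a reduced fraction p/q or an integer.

33/10

class = planetary set [G3 = 20+2·13 = 46; Willis about the carrier]
ring teeth: 20 + 2·13 = 46
20(ω_sun−ω_arm) = −46(ω_ring−ω_arm),  ω_ring = 0, ω_arm = 1
ω_sun = 1 − (46/20)(0−1) = 33/10
exact speed ratio = 33/10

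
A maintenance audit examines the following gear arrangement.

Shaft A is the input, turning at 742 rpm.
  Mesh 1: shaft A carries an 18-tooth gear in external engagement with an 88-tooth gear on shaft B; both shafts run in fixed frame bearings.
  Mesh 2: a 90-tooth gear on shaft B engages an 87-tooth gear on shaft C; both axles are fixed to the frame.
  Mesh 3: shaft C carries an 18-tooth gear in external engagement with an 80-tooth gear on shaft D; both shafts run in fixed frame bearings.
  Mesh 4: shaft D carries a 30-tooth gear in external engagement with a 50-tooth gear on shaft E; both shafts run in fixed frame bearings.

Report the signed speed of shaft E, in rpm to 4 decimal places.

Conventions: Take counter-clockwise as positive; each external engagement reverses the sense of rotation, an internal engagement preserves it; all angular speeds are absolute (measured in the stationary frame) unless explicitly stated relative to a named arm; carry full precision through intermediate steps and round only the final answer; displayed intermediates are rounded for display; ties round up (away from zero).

topology: fixed-axis compound train — 4 meshes, A→E
mesh 1 [18T→88T]: ω = 742.0000×18/88 = 151.7727 rpm, sense flips to −
mesh 2 [90T→87T]: ω = 151.7727×90/87 = 157.0063 rpm, sense flips to +
mesh 3 [18T→80T]: ω = 157.0063×18/80 = 35.3264 rpm, sense flips to −
mesh 4 [30T→50T]: ω = 35.3264×30/50 = 21.1958 rpm, sense flips to +
signed output speed = +21.1958 rpm

+21.1958 rpm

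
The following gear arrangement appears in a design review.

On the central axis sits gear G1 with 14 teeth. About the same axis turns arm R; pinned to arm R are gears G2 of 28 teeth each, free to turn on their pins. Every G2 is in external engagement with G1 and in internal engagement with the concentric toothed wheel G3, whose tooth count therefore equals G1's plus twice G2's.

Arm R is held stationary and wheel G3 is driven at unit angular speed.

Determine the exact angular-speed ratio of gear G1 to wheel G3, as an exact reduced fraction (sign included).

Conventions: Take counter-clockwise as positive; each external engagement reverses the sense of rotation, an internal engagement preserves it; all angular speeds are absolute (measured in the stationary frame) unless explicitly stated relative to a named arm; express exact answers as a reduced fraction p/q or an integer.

class = planetary set [G3 = 14+2·28 = 70; Willis about the carrier]
ring teeth: 14 + 2·28 = 70
14(ω_sun−ω_arm) = −70(ω_ring−ω_arm),  ω_arm = 0, ω_ring = 1
ω_sun = 0 − (70/14)(1−0) = -5
ω_out/ω_in = -5

-5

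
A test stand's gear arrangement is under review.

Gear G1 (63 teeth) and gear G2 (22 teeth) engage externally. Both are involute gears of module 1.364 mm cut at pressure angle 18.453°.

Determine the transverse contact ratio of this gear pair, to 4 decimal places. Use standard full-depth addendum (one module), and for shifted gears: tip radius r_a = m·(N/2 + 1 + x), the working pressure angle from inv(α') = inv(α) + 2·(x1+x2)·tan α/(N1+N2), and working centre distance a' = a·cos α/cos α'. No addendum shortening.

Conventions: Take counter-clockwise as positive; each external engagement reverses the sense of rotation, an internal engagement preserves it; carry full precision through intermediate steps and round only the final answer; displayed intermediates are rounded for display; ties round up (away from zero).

single-mesh involute tooth geometry (63T engaging 22T at module 1.364)
base radii: r_b1 = 40.756844, r_b2 = 14.232549
tip radii: r_a1 = 44.330000, r_a2 = 16.368000
no profile shift: α' = α, a' = a
action lengths: √(r_a1²−r_b1²) = 17.436415, √(r_a2²−r_b2²) = 8.083686
base pitch p_b = π·m·cos α = 4.064806
CR = (17.436415 + 8.083686 − 57.970000·sin 18.45300°)/4.064806 = 1.764181
contact ratio ≈ 1.7642

1.7642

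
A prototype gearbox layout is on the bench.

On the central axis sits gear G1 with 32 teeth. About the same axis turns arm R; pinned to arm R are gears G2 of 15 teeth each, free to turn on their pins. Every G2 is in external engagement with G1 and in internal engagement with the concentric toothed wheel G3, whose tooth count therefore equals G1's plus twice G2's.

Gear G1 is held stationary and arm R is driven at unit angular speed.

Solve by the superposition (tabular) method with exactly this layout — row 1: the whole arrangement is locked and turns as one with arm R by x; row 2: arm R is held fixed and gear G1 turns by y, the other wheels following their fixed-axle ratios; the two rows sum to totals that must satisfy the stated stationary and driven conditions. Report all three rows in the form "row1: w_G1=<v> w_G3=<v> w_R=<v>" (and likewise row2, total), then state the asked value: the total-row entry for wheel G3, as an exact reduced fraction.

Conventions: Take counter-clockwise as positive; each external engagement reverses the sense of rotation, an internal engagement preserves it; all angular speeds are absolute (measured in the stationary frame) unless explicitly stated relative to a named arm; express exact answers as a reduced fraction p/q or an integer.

planetary set (32T centre, 15T on arm, 62T internal) — Willis relation
superposition row 1 [locked train]: every member turns x
row 2 — arm fixed, fixed-axis ratios: sun y, ring −(32/62)·y, arm 0
boundary: total ω_sun = x + y = 0 and total ω_arm = x = 1  ⇒  y = -1, x = 1
row 2 ring = −(32/62)·(-1) = 16/31
totals (row 1 + row 2): sun 1 + (-1) = 0, ring 1 + 16/31 = 47/31, arm 1 + 0 = 1
asked cell (total, ring) = 47/31

row1: w_G1=1 w_G3=1 w_R=1
row2: w_G1=-1 w_G3=16/31 w_R=0
total: w_G1=0 w_G3=47/31 w_R=1
asked value: 47/31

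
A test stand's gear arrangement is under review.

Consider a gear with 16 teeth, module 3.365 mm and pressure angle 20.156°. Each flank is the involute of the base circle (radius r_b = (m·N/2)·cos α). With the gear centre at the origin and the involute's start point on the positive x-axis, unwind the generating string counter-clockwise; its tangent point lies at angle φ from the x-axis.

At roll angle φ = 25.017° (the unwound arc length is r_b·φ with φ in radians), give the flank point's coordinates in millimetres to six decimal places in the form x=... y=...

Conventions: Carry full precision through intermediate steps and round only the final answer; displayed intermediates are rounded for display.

class = single-mesh tooth geometry [base-circle involute, m = 3.365, 16T]
pitch radius r_p = m·N/2 = 3.365·16/2 = 26.920000
base radius r_b = r_p·cos α = 26.920000·cos 20.156° = 25.271363
roll angle φ = 25.017° = 0.43662902 rad
x = r_b·(cos φ + φ·sin φ) = 27.566689
y = r_b·(sin φ − φ·cos φ) = 0.687928

x=27.566689 y=0.687928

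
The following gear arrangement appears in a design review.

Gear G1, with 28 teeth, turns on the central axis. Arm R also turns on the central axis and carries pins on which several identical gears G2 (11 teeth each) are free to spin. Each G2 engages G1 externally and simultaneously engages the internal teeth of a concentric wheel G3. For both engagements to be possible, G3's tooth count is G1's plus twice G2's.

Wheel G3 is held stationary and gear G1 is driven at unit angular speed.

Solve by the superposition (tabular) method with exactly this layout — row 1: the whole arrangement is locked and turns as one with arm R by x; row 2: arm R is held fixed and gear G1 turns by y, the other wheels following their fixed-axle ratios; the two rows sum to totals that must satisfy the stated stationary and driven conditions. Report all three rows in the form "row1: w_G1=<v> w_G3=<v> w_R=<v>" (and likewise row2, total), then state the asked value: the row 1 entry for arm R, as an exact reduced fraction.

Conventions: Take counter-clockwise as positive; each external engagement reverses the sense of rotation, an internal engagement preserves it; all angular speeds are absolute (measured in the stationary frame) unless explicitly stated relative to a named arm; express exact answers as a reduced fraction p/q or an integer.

class = planetary set [G3 = 28+2·11 = 50; Willis about the carrier]
row 1 — lock + rotate with arm: ω_sun = ω_ring = ω_arm = x
row 2 — arm fixed, fixed-axis ratios: sun y, ring −(28/50)·y, arm 0
boundary: total ω_ring = x − (28/50)·y = 0 and total ω_sun = x + y = 1  ⇒  y = 25/39, x = 14/39
row 2 ring = −(28/50)·25/39 = -14/39
totals (row 1 + row 2): sun 14/39 + 25/39 = 1, ring 14/39 + (-14/39) = 0, arm 14/39 + 0 = 14/39
asked cell (row1, arm) = 14/39

row1: w_G1=14/39 w_G3=14/39 w_R=14/39
row2: w_G1=25/39 w_G3=-14/39 w_R=0
total: w_G1=1 w_G3=0 w_R=14/39
asked value: 14/39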